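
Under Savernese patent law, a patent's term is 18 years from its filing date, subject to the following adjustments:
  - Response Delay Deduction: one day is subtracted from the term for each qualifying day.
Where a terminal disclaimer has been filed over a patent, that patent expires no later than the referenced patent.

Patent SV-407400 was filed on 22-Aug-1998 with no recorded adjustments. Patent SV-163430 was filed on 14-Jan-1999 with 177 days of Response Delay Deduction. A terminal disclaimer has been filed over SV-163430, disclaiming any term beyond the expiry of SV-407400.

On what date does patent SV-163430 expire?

Natural term of SV-163430:
  Base: filing + 18 years → 14 January 2017.
  Response Delay Deduction: −177 days → 21 July 2016.
Expiry of referenced patent SV-407400:
  Base: filing + 18 years → 22 August 2016.
Terminal disclaimer: SV-163430 expires on the earlier of 21 July 2016 and 22 August 2016.

2016-07-21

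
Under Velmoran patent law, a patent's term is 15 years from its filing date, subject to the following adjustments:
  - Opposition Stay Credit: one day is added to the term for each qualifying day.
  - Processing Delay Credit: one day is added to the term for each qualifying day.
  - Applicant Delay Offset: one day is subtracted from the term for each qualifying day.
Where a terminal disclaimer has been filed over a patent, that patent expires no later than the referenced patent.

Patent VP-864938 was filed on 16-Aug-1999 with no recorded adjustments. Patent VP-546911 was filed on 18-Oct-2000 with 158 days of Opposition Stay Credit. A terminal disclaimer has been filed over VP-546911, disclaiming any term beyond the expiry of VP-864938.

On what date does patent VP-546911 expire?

August 16, 2014

Natural term of VP-546911:
  Base: filing + 15 years → 18 October 2015.
  Opposition Stay Credit: +158 days → 24 March 2016.
Expiry of referenced patent VP-864938:
  Base: filing + 15 years → 16 August 2014.
Terminal disclaimer: VP-546911 expires on the earlier of 24 March 2016 and 16 August 2014.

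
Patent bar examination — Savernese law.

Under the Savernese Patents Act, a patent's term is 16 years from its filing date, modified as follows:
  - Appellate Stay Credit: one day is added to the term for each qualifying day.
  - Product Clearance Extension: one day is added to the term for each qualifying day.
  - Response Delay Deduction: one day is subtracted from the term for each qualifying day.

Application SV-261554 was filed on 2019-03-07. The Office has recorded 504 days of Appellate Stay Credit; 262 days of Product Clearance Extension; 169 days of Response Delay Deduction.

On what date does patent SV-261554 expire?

2036-10-24

Base term: filing date + 16 years → 7 March 2035.
Appellate Stay Credit: +504 days → 23 July 2036.
Product Clearance Extension: +262 days → 11 April 2037.
Response Delay Deduction: −169 days → 24 October 2036.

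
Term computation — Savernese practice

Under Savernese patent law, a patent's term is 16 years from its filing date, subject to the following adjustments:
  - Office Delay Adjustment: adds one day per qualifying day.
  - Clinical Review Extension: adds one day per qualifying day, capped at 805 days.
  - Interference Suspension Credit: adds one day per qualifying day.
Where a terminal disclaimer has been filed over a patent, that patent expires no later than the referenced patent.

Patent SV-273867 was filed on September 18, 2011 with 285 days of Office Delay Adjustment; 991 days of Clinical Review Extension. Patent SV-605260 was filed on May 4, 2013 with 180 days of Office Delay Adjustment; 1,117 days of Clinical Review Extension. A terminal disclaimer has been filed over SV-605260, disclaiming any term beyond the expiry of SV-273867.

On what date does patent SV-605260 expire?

September 12, 2030

Natural term of SV-605260:
  Base: filing + 16 years → 4 May 2029.
  Office Delay Adjustment: +180 days → 31 October 2029.
  Clinical Review Extension: 1117 days claimed exceeds the 805-day cap, so +805 days → 14 January 2032.
Expiry of referenced patent SV-273867:
  Base: filing + 16 years → 18 September 2027.
  Office Delay Adjustment: +285 days → 29 June 2028.
  Clinical Review Extension: 991 days claimed exceeds the 805-day cap, so +805 days → 12 September 2030.
Terminal disclaimer: SV-605260 expires on the earlier of 14 January 2032 and 12 September 2030.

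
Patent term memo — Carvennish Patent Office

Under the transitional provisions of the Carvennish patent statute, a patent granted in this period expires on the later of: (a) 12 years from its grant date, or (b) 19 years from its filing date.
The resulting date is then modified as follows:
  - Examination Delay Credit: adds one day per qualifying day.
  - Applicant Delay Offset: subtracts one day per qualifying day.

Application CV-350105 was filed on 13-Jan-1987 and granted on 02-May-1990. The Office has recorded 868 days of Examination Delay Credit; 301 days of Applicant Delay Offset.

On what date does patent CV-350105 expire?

(a) grant + 12 years → 2 May 2002.
(b) filing + 19 years → 13 January 2006.
Later of the two: 13 January 2006.
Examination Delay Credit: +868 days → 30 May 2008.
Applicant Delay Offset: −301 days → 3 August 2007.

August 3, 2007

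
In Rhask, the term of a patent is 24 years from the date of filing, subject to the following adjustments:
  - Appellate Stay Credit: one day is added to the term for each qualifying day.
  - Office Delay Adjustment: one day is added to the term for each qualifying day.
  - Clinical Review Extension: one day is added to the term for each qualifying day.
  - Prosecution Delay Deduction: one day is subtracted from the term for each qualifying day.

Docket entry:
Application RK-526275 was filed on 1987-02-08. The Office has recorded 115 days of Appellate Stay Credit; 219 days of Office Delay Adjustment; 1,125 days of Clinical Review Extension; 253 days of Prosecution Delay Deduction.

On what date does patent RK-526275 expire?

May 29, 2014

Base term: filing date + 24 years → 8 February 2011.
Appellate Stay Credit: +115 days → 3 June 2011.
Office Delay Adjustment: +219 days → 8 January 2012.
Clinical Review Extension: +1125 days → 6 February 2015.
Prosecution Delay Deduction: −253 days → 29 May 2014.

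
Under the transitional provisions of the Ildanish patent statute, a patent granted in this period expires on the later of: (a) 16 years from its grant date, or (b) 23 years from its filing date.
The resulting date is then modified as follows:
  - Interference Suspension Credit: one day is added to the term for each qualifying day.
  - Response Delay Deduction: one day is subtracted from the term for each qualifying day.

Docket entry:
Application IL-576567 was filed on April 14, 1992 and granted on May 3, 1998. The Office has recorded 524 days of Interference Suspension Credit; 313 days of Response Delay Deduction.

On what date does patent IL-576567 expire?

November 11, 2015

(a) grant + 16 years → 3 May 2014.
(b) filing + 23 years → 14 April 2015.
Later of the two: 14 April 2015.
Interference Suspension Credit: +524 days → 19 September 2016.
Response Delay Deduction: −313 days → 11 November 2015.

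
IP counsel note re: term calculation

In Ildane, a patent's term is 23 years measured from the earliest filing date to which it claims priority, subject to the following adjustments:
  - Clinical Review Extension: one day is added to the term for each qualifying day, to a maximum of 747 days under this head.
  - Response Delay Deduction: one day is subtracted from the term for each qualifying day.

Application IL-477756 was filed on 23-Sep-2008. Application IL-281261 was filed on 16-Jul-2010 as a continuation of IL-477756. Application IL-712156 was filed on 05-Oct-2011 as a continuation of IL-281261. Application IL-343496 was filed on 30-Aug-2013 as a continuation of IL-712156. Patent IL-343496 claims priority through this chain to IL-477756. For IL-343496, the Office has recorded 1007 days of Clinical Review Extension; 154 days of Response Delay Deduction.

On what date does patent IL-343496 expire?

Earliest priority filing: 23 September 2008.
Base term: 23 September 2008 + 23 years → 23 September 2031.
Clinical Review Extension: 1007 days claimed exceeds the 747-day cap, so +747 days → 9 October 2033.
Response Delay Deduction: −154 days → 8 May 2033.

2033-05-08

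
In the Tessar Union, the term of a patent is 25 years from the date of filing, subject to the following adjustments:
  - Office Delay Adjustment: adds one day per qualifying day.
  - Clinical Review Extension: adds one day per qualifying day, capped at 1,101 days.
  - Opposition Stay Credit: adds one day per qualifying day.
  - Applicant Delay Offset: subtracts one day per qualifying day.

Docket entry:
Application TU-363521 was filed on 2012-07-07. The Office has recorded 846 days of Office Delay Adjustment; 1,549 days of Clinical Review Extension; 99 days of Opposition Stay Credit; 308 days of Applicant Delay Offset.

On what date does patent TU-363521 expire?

Base term: filing date + 25 years → 7 July 2037.
Office Delay Adjustment: +846 days → 31 October 2039.
Clinical Review Extension: 1549 days claimed exceeds the 1101-day cap, so +1101 days → 5 November 2042.
Opposition Stay Credit: +99 days → 12 February 2043.
Applicant Delay Offset: −308 days → 10 April 2042.

2042-04-10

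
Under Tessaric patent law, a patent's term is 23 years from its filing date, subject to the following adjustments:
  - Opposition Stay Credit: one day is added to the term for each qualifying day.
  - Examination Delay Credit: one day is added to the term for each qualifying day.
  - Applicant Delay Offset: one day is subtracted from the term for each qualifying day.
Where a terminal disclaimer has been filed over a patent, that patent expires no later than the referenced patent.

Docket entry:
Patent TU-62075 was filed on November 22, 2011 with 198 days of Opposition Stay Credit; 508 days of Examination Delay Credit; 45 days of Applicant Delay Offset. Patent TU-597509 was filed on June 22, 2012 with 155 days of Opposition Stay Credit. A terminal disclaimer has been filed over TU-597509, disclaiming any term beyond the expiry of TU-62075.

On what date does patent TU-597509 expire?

Natural term of TU-597509:
  Base: filing + 23 years → 22 June 2035.
  Opposition Stay Credit: +155 days → 24 November 2035.
Expiry of referenced patent TU-62075:
  Base: filing + 23 years → 22 November 2034.
  Opposition Stay Credit: +198 days → 8 June 2035.
  Examination Delay Credit: +508 days → 28 October 2036.
  Applicant Delay Offset: −45 days → 13 September 2036.
Terminal disclaimer: TU-597509 expires on the earlier of 24 November 2035 and 13 September 2036.

2035-11-24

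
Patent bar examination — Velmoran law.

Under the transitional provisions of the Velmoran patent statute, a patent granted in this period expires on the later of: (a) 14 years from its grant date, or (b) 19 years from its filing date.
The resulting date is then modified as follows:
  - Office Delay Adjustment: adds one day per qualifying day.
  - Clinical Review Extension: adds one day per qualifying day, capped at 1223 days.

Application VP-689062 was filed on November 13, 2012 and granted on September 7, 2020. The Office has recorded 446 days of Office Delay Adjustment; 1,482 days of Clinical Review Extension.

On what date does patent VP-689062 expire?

2039-04-03

(a) grant + 14 years → 7 September 2034.
(b) filing + 19 years → 13 November 2031.
Later of the two: 7 September 2034.
Office Delay Adjustment: +446 days → 27 November 2035.
Clinical Review Extension: 1482 days claimed exceeds the 1223-day cap, so +1223 days → 3 April 2039.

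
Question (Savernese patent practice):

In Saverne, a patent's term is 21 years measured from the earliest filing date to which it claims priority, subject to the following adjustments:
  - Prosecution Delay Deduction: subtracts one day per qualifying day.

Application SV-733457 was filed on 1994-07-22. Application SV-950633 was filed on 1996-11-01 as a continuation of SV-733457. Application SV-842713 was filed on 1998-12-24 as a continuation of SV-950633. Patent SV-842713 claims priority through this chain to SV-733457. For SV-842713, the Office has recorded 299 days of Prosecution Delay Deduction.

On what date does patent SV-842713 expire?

Earliest priority filing: 22 July 1994.
Base term: 22 July 1994 + 21 years → 22 July 2015.
Prosecution Delay Deduction: −299 days → 26 September 2014.

September 26, 2014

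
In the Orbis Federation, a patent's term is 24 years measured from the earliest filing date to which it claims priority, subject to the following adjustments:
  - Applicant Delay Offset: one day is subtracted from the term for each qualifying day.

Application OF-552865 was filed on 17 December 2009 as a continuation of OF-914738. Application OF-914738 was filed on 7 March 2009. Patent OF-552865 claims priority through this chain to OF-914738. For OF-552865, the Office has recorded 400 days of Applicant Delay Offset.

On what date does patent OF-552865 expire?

February 1, 2032

Earliest priority filing: 7 March 2009.
Base term: 7 March 2009 + 24 years → 7 March 2033.
Applicant Delay Offset: −400 days → 1 February 2032.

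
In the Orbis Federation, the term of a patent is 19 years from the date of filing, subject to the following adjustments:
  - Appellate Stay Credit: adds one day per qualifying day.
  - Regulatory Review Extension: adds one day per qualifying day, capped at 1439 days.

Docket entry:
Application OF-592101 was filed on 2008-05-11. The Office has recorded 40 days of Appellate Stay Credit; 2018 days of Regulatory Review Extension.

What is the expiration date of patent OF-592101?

Base term: filing date + 19 years → 11 May 2027.
Appellate Stay Credit: +40 days → 20 June 2027.
Regulatory Review Extension: 2018 days claimed exceeds the 1439-day cap, so +1439 days → 29 May 2031.

2031-05-29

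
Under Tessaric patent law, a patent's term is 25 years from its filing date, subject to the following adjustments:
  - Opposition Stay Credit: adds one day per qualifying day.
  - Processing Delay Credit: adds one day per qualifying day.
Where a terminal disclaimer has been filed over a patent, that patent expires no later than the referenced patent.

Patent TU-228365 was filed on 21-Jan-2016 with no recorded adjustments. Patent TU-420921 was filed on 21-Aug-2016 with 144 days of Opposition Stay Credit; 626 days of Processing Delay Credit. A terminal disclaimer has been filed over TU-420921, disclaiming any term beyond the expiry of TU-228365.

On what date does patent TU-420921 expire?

Natural term of TU-420921:
  Base: filing + 25 years → 21 August 2041.
  Opposition Stay Credit: +144 days → 12 January 2042.
  Processing Delay Credit: +626 days → 30 September 2043.
Expiry of referenced patent TU-228365:
  Base: filing + 25 years → 21 January 2041.
Terminal disclaimer: TU-420921 expires on the earlier of 30 September 2043 and 21 January 2041.

January 21, 2041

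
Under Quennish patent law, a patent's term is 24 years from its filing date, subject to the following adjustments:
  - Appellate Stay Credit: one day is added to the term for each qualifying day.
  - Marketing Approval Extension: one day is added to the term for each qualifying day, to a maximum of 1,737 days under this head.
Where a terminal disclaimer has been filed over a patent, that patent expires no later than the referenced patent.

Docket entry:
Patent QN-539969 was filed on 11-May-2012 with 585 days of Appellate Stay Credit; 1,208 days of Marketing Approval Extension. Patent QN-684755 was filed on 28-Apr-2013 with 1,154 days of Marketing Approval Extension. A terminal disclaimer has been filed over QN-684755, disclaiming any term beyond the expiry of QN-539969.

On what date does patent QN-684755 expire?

Natural term of QN-684755:
  Base: filing + 24 years → 28 April 2037.
  Marketing Approval Extension: 1154 days (within the 1737-day cap) → +1154 days → 25 June 2040.
Expiry of referenced patent QN-539969:
  Base: filing + 24 years → 11 May 2036.
  Appellate Stay Credit: +585 days → 17 December 2037.
  Marketing Approval Extension: 1208 days (within the 1737-day cap) → +1208 days → 8 April 2041.
Terminal disclaimer: QN-684755 expires on the earlier of 25 June 2040 and 8 April 2041.

2040-06-25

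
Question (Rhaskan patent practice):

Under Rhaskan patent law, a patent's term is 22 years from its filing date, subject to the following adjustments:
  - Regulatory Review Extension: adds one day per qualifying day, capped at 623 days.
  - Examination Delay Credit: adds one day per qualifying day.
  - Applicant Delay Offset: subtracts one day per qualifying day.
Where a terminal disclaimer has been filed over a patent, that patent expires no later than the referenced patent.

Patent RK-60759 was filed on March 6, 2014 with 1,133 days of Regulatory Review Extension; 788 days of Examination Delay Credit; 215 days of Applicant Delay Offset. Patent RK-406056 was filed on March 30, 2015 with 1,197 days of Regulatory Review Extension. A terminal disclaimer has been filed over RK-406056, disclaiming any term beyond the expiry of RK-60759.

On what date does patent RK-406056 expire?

Natural term of RK-406056:
  Base: filing + 22 years → 30 March 2037.
  Regulatory Review Extension: 1197 days claimed exceeds the 623-day cap, so +623 days → 13 December 2038.
Expiry of referenced patent RK-60759:
  Base: filing + 22 years → 6 March 2036.
  Regulatory Review Extension: 1133 days claimed exceeds the 623-day cap, so +623 days → 19 November 2037.
  Examination Delay Credit: +788 days → 16 January 2040.
  Applicant Delay Offset: −215 days → 15 June 2039.
Terminal disclaimer: RK-406056 expires on the earlier of 13 December 2038 and 15 June 2039.

2038-12-13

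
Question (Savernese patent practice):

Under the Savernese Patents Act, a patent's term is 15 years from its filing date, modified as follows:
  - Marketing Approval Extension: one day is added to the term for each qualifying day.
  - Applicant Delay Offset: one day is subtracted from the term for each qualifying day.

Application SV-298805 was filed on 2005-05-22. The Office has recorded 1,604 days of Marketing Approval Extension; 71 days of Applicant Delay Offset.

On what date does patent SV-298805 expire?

2024-08-02

Base term: filing date + 15 years → 22 May 2020.
Marketing Approval Extension: +1604 days → 12 October 2024.
Applicant Delay Offset: −71 days → 2 August 2024.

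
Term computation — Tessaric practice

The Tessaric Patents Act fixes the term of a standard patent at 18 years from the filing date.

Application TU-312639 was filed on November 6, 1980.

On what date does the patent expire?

Filing date + 18 years → 6 November 1998.

1998-11-06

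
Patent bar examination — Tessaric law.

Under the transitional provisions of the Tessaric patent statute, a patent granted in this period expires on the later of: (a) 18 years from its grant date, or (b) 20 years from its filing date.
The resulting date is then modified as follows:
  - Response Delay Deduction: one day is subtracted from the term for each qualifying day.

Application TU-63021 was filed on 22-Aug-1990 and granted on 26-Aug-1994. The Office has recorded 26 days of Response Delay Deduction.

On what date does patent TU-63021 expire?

2012-07-31

(a) grant + 18 years → 26 August 2012.
(b) filing + 20 years → 22 August 2010.
Later of the two: 26 August 2012.
Response Delay Deduction: −26 days → 31 July 2012.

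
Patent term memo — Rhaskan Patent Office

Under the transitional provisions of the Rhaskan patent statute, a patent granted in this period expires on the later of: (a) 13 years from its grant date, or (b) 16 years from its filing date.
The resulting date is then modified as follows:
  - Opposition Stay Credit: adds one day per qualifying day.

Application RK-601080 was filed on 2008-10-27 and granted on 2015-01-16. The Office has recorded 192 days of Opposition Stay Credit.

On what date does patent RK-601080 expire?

(a) grant + 13 years → 16 January 2028.
(b) filing + 16 years → 27 October 2024.
Later of the two: 16 January 2028.
Opposition Stay Credit: +192 days → 26 July 2028.

2028-07-26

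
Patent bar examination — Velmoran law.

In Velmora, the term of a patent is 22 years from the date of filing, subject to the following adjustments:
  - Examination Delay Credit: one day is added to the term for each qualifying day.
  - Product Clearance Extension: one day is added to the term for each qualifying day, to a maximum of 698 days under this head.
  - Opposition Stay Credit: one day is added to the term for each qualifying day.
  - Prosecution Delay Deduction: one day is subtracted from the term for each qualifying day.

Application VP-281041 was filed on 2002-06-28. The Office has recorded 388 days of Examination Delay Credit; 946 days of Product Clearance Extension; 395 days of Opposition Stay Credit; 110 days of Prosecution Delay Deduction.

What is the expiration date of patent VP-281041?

March 30, 2028

Base term: filing date + 22 years → 28 June 2024.
Examination Delay Credit: +388 days → 21 July 2025.
Product Clearance Extension: 946 days claimed exceeds the 698-day cap, so +698 days → 19 June 2027.
Opposition Stay Credit: +395 days → 18 July 2028.
Prosecution Delay Deduction: −110 days → 30 March 2028.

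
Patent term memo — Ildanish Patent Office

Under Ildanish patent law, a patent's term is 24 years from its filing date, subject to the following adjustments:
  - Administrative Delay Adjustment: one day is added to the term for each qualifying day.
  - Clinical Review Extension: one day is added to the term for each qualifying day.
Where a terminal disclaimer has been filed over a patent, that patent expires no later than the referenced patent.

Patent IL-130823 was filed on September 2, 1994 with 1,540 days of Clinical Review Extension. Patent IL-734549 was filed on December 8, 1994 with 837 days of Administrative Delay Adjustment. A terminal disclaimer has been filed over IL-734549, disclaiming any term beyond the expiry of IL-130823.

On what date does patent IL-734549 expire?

Natural term of IL-734549:
  Base: filing + 24 years → 8 December 2018.
  Administrative Delay Adjustment: +837 days → 24 March 2021.
Expiry of referenced patent IL-130823:
  Base: filing + 24 years → 2 September 2018.
  Clinical Review Extension: +1540 days → 20 November 2022.
Terminal disclaimer: IL-734549 expires on the earlier of 24 March 2021 and 20 November 2022.

March 24, 2021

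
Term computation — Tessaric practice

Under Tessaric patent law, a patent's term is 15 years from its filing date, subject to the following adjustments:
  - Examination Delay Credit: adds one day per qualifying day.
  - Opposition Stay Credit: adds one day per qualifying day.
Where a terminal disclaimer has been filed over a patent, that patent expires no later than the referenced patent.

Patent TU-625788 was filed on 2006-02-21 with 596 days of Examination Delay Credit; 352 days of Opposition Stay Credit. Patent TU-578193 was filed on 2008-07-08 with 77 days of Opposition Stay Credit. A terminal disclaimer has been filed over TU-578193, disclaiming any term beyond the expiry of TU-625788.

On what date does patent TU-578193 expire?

Natural term of TU-578193:
  Base: filing + 15 years → 8 July 2023.
  Opposition Stay Credit: +77 days → 23 September 2023.
Expiry of referenced patent TU-625788:
  Base: filing + 15 years → 21 February 2021.
  Examination Delay Credit: +596 days → 10 October 2022.
  Opposition Stay Credit: +352 days → 27 September 2023.
Terminal disclaimer: TU-578193 expires on the earlier of 23 September 2023 and 27 September 2023.

2023-09-23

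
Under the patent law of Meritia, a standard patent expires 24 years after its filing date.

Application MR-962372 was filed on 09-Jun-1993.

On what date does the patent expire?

2017-06-09

Filing date + 24 years → 9 June 2017.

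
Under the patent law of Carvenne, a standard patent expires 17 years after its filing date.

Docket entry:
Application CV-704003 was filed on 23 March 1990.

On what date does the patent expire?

Filing date + 17 years → 23 March 2007.

March 23, 2007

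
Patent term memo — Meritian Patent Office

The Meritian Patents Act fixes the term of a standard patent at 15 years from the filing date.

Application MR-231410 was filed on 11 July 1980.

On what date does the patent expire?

Filing date + 15 years → 11 July 1995.

1995-07-11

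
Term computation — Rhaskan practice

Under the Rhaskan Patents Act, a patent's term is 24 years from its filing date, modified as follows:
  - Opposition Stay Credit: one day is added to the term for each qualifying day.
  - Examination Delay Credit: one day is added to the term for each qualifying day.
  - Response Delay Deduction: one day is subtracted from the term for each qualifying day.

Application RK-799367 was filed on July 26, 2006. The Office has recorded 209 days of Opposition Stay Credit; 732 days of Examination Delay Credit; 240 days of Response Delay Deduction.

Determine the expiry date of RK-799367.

2032-06-26

Base term: filing date + 24 years → 26 July 2030.
Opposition Stay Credit: +209 days → 20 February 2031.
Examination Delay Credit: +732 days → 21 February 2033.
Response Delay Deduction: −240 days → 26 June 2032.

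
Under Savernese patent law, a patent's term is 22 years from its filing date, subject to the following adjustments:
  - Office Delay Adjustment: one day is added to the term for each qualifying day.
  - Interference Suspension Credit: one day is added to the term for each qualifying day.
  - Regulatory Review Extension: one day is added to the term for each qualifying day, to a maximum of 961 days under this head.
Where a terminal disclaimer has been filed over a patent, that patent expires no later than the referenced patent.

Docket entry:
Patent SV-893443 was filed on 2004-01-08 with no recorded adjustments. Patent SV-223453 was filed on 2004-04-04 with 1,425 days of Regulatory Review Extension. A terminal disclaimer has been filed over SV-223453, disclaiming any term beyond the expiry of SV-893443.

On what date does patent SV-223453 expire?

Natural term of SV-223453:
  Base: filing + 22 years → 4 April 2026.
  Regulatory Review Extension: 1425 days claimed exceeds the 961-day cap, so +961 days → 20 November 2028.
Expiry of referenced patent SV-893443:
  Base: filing + 22 years → 8 January 2026.
Terminal disclaimer: SV-223453 expires on the earlier of 20 November 2028 and 8 January 2026.

January 8, 2026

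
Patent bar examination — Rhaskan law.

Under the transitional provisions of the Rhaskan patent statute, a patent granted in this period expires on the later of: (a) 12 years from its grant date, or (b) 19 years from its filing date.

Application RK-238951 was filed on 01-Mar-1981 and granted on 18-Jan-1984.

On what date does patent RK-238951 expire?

(a) grant + 12 years → 18 January 1996.
(b) filing + 19 years → 1 March 2000.
Later of the two: 1 March 2000.

March 1, 2000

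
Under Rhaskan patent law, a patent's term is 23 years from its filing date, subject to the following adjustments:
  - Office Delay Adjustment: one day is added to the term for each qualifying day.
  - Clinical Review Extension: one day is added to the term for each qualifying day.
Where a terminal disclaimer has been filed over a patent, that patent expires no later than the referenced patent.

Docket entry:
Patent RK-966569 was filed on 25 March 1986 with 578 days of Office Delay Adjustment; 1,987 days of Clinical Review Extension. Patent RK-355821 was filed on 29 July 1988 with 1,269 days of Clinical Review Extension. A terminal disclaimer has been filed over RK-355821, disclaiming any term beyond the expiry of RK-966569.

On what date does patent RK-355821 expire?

2015-01-18

Natural term of RK-355821:
  Base: filing + 23 years → 29 July 2011.
  Clinical Review Extension: +1269 days → 18 January 2015.
Expiry of referenced patent RK-966569:
  Base: filing + 23 years → 25 March 2009.
  Office Delay Adjustment: +578 days → 24 October 2010.
  Clinical Review Extension: +1987 days → 2 April 2016.
Terminal disclaimer: RK-355821 expires on the earlier of 18 January 2015 and 2 April 2016.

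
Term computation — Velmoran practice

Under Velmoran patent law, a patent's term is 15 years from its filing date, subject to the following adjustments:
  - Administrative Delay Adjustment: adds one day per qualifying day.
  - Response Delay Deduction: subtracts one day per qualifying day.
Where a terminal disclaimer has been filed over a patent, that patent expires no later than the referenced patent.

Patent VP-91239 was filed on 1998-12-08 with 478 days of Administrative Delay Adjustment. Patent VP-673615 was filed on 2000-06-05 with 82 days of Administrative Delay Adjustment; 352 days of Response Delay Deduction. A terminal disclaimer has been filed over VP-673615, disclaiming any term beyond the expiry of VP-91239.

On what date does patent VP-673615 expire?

Natural term of VP-673615:
  Base: filing + 15 years → 5 June 2015.
  Administrative Delay Adjustment: +82 days → 26 August 2015.
  Response Delay Deduction: −352 days → 8 September 2014.
Expiry of referenced patent VP-91239:
  Base: filing + 15 years → 8 December 2013.
  Administrative Delay Adjustment: +478 days → 31 March 2015.
Terminal disclaimer: VP-673615 expires on the earlier of 8 September 2014 and 31 March 2015.

2014-09-08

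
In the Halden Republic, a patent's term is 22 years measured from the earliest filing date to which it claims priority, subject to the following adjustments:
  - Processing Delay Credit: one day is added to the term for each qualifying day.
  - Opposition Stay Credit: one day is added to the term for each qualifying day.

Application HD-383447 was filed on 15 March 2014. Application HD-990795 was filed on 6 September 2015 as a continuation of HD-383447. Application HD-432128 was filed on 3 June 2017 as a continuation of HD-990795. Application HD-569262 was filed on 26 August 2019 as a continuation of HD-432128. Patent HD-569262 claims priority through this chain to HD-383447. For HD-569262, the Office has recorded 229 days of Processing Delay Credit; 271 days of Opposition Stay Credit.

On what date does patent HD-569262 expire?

July 28, 2037

Earliest priority filing: 15 March 2014.
Base term: 15 March 2014 + 22 years → 15 March 2036.
Processing Delay Credit: +229 days → 30 October 2036.
Opposition Stay Credit: +271 days → 28 July 2037.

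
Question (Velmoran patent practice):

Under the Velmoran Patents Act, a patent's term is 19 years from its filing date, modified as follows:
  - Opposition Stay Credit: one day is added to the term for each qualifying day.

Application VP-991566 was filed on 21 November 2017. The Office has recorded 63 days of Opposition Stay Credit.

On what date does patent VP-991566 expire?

Base term: filing date + 19 years → 21 November 2036.
Opposition Stay Credit: +63 days → 23 January 2037.

2037-01-23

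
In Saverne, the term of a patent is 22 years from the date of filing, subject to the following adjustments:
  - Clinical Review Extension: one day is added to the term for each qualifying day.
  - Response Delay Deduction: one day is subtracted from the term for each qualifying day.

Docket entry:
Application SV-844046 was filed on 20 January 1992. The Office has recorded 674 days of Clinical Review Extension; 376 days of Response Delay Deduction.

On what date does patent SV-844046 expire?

November 14, 2014

Base term: filing date + 22 years → 20 January 2014.
Clinical Review Extension: +674 days → 25 November 2015.
Response Delay Deduction: −376 days → 14 November 2014.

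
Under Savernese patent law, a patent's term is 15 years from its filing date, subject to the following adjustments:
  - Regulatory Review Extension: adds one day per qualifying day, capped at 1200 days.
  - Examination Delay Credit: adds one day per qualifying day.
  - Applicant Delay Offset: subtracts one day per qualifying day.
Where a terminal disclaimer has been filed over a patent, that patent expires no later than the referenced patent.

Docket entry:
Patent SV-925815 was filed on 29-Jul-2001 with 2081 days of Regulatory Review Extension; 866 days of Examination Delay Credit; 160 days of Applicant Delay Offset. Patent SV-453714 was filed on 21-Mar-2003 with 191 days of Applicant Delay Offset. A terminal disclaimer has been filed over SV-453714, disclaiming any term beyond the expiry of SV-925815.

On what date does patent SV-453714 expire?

2017-09-11

Natural term of SV-453714:
  Base: filing + 15 years → 21 March 2018.
  Applicant Delay Offset: −191 days → 11 September 2017.
Expiry of referenced patent SV-925815:
  Base: filing + 15 years → 29 July 2016.
  Regulatory Review Extension: 2081 days claimed exceeds the 1200-day cap, so +1200 days → 11 November 2019.
  Examination Delay Credit: +866 days → 26 March 2022.
  Applicant Delay Offset: −160 days → 17 October 2021.
Terminal disclaimer: SV-453714 expires on the earlier of 11 September 2017 and 17 October 2021.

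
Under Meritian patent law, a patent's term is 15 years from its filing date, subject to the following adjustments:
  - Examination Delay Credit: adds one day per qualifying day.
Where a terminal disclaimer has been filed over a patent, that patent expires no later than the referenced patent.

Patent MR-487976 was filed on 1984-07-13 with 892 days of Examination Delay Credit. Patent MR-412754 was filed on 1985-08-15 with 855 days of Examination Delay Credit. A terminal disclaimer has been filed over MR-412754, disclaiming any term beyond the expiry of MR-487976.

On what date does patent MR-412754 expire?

December 21, 2001

Natural term of MR-412754:
  Base: filing + 15 years → 15 August 2000.
  Examination Delay Credit: +855 days → 18 December 2002.
Expiry of referenced patent MR-487976:
  Base: filing + 15 years → 13 July 1999.
  Examination Delay Credit: +892 days → 21 December 2001.
Terminal disclaimer: MR-412754 expires on the earlier of 18 December 2002 and 21 December 2001.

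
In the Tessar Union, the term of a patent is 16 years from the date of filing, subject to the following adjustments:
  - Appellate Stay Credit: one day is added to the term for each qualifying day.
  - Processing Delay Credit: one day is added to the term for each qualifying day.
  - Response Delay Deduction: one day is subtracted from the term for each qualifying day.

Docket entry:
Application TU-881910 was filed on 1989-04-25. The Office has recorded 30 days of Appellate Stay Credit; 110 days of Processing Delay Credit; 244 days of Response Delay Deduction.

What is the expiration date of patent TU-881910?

2005-01-11

Base term: filing date + 16 years → 25 April 2005.
Appellate Stay Credit: +30 days → 25 May 2005.
Processing Delay Credit: +110 days → 12 September 2005.
Response Delay Deduction: −244 days → 11 January 2005.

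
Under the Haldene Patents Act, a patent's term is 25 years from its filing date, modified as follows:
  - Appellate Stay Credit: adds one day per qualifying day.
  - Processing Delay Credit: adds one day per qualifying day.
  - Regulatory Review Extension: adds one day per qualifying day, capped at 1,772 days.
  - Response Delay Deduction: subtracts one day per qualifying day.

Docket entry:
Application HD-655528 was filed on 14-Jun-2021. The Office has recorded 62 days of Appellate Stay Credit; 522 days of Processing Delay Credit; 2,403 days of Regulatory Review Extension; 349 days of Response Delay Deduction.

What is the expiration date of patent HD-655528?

Base term: filing date + 25 years → 14 June 2046.
Appellate Stay Credit: +62 days → 15 August 2046.
Processing Delay Credit: +522 days → 19 January 2048.
Regulatory Review Extension: 2403 days claimed exceeds the 1772-day cap, so +1772 days → 25 November 2052.
Response Delay Deduction: −349 days → 12 December 2051.

December 12, 2051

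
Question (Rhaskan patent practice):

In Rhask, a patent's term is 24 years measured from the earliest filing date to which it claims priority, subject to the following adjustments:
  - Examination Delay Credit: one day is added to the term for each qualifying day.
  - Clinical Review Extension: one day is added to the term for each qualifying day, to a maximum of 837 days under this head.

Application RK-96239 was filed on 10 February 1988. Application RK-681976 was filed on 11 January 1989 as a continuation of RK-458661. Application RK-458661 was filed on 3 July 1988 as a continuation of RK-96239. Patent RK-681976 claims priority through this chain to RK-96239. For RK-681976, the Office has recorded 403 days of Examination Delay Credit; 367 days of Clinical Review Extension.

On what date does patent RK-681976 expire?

March 21, 2014

Earliest priority filing: 10 February 1988.
Base term: 10 February 1988 + 24 years → 10 February 2012.
Examination Delay Credit: +403 days → 19 March 2013.
Clinical Review Extension: 367 days (within the 837-day cap) → +367 days → 21 March 2014.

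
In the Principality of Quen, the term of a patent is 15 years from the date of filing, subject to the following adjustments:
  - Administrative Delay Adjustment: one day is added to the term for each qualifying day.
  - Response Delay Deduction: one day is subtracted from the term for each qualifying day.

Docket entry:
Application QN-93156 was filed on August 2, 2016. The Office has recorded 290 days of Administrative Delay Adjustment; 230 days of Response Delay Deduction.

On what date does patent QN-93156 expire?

Base term: filing date + 15 years → 2 August 2031.
Administrative Delay Adjustment: +290 days → 18 May 2032.
Response Delay Deduction: −230 days → 1 October 2031.

October 1, 2031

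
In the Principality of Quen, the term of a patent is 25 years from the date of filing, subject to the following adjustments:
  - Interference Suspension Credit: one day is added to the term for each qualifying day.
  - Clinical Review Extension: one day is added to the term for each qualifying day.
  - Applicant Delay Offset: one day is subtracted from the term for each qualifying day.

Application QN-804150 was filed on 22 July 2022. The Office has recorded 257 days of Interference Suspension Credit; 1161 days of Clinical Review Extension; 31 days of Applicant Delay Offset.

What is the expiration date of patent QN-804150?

Base term: filing date + 25 years → 22 July 2047.
Interference Suspension Credit: +257 days → 4 April 2048.
Clinical Review Extension: +1161 days → 9 June 2051.
Applicant Delay Offset: −31 days → 9 May 2051.

2051-05-09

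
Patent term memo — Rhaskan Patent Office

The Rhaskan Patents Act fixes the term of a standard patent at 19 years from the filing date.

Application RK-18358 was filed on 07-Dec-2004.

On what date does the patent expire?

Filing date + 19 years → 7 December 2023.

December 7, 2023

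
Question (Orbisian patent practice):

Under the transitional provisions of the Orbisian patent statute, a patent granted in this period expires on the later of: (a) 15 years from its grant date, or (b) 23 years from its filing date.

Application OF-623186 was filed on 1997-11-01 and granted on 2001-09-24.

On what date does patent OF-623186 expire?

(a) grant + 15 years → 24 September 2016.
(b) filing + 23 years → 1 November 2020.
Later of the two: 1 November 2020.

November 1, 2020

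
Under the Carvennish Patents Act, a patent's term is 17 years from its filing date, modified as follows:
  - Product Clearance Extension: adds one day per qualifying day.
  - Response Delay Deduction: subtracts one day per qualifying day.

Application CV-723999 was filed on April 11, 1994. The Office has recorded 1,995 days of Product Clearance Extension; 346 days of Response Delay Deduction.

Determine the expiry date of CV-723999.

Base term: filing date + 17 years → 11 April 2011.
Product Clearance Extension: +1995 days → 26 September 2016.
Response Delay Deduction: −346 days → 16 October 2015.

2015-10-16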